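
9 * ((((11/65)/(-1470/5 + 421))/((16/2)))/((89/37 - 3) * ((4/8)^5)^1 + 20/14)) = 51282/48233965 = 0.00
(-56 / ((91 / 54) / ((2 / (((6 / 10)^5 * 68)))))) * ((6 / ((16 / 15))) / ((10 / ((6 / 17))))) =-9375 / 3757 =-2.50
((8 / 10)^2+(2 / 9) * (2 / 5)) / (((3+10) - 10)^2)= 164 / 2025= 0.08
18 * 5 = 90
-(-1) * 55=55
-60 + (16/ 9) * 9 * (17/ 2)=76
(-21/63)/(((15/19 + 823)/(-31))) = 589/46956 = 0.01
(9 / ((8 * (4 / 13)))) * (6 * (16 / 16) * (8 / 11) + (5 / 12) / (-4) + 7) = 41.17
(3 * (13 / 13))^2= 9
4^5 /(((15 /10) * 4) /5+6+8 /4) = 2560 /23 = 111.30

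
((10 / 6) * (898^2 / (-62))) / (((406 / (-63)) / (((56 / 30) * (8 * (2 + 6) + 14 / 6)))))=1123320772 / 2697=416507.52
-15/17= -0.88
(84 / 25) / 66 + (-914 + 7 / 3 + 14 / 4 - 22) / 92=-1527047 / 151800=-10.06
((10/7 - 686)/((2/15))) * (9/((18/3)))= -7701.43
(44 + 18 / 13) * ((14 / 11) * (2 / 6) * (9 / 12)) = 14.44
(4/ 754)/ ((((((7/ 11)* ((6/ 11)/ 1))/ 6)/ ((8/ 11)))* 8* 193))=22/ 509327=0.00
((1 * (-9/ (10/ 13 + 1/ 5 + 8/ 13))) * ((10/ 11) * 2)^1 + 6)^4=577421868396816/ 1647857448721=350.41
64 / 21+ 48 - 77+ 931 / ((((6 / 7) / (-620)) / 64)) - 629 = -301698238 / 7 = -43099748.29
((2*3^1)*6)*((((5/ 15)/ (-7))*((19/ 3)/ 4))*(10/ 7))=-190/ 49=-3.88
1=1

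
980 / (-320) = -49 / 16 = -3.06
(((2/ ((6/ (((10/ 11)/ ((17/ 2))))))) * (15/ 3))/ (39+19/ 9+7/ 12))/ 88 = 150/ 3087557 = 0.00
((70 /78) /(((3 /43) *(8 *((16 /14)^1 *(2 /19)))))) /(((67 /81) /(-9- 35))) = -19816335 /27872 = -710.98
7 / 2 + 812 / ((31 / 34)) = 55433 / 62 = 894.08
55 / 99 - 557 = -5008 / 9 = -556.44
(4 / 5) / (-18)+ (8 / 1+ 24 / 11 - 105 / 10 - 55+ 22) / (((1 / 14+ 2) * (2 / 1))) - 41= -1409281 / 28710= -49.09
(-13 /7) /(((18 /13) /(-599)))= 101231 /126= 803.42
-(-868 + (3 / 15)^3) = 108499 / 125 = 867.99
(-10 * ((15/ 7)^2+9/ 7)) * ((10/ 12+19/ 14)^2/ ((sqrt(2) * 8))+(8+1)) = -553.91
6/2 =3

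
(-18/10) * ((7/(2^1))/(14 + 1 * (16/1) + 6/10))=-7/34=-0.21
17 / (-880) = -17 / 880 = -0.02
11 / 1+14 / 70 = 56 / 5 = 11.20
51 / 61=0.84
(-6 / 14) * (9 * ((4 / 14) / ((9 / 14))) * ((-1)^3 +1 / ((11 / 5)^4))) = 168192 / 102487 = 1.64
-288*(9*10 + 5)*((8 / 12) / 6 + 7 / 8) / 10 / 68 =-1349 / 34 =-39.68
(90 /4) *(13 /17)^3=98865 /9826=10.06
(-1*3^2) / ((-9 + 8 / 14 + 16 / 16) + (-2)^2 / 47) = 2961 / 2416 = 1.23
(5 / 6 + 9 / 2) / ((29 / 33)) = 176 / 29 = 6.07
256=256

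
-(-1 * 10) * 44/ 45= 88/ 9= 9.78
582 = 582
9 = 9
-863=-863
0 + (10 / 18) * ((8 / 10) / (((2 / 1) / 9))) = 2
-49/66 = -0.74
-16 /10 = -8 /5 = -1.60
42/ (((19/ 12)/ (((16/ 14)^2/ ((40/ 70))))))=1152/ 19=60.63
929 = 929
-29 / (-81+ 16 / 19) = 551 / 1523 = 0.36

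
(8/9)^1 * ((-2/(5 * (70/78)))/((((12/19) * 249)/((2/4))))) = -494/392175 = -0.00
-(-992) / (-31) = -32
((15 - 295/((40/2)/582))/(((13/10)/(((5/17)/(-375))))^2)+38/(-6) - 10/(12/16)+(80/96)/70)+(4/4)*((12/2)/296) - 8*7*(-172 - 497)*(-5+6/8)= -50359447326028/316245475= -159241.64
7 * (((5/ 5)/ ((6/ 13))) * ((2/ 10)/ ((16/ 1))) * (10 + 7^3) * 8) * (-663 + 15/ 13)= -1771707/ 5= -354341.40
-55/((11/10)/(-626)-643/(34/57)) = 5853100/114717817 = 0.05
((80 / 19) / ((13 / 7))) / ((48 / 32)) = 1120 / 741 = 1.51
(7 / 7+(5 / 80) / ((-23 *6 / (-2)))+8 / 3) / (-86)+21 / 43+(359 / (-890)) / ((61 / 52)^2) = 23990925163 / 157212547680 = 0.15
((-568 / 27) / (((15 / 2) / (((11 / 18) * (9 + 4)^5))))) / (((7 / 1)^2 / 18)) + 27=-4639141513 / 19845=-233768.78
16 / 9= 1.78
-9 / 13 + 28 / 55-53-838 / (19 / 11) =-7313364 / 13585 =-538.34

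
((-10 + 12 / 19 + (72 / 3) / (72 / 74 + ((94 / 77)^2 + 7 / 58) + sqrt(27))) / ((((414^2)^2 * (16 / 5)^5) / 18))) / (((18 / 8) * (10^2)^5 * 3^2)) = -388198461394060627 / 3466093365069777096497737873175347200000 + 40472715541489 * sqrt(3) / 1266846990157082272111746298675200000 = -0.00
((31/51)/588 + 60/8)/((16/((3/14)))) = 224941/2239104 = 0.10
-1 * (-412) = 412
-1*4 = -4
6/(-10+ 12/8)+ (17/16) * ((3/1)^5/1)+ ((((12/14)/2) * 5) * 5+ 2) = 514453/1904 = 270.20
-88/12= -22/3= -7.33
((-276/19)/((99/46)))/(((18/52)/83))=-9132656/5643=-1618.40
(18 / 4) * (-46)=-207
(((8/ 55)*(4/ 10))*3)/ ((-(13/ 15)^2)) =-432/ 1859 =-0.23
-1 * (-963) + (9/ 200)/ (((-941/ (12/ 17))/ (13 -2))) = 770255253/ 799850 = 963.00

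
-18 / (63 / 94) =-26.86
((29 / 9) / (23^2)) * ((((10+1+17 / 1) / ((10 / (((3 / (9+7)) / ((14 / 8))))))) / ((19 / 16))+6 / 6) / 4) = 0.00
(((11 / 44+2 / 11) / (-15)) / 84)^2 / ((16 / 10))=0.00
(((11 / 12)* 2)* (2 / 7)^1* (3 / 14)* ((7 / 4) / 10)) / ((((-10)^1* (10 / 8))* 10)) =-11 / 70000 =-0.00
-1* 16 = -16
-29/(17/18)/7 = -522/119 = -4.39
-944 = -944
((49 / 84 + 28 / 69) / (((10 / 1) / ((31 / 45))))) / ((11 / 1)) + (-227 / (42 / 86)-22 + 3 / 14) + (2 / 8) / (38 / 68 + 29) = -103925146631 / 213582600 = -486.58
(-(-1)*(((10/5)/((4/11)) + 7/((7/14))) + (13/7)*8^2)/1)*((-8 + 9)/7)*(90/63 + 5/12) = 300235/8232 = 36.47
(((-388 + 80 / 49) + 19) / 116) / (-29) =18001 / 164836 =0.11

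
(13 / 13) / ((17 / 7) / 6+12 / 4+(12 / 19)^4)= 5473482 / 19506815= 0.28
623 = 623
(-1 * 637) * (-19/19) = 637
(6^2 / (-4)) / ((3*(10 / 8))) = -12 / 5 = -2.40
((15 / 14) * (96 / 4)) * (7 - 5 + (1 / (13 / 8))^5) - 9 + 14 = 152558975 / 2599051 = 58.70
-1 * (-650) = 650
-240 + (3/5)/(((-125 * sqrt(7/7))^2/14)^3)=-4577636718741768/19073486328125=-240.00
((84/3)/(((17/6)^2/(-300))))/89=-11.76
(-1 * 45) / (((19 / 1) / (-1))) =45 / 19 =2.37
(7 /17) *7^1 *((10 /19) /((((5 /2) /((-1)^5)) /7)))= -1372 /323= -4.25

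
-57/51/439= -19/7463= -0.00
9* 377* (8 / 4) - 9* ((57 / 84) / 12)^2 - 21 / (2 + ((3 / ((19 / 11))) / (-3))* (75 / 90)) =14696287243 / 2170112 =6772.13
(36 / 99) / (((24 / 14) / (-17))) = -119 / 33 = -3.61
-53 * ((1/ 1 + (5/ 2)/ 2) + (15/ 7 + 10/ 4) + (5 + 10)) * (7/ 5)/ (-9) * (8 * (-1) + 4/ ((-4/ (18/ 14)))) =-1676.02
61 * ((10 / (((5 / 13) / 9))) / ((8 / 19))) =135603 / 4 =33900.75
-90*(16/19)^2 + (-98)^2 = 3444004/361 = 9540.18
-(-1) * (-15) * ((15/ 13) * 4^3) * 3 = -43200/ 13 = -3323.08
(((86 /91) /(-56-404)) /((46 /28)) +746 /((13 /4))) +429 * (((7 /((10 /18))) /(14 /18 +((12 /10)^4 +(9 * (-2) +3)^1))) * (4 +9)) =-13052003409843 /2349733360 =-5554.67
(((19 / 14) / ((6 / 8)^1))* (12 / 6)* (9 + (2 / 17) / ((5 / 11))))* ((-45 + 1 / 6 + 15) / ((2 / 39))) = -19493.35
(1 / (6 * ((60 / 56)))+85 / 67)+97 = 296749 / 3015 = 98.42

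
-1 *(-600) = 600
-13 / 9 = -1.44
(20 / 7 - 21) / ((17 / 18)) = -2286 / 119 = -19.21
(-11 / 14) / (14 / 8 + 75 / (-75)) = -22 / 21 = -1.05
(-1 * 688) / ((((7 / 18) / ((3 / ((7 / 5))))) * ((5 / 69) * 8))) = -320436 / 49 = -6539.51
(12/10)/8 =3/20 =0.15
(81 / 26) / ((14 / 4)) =81 / 91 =0.89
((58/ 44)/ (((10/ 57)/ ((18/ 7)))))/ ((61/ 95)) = 282663/ 9394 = 30.09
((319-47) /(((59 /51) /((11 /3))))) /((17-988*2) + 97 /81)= -2059992 /4678169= -0.44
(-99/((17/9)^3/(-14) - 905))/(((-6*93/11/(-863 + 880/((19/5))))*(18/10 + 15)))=56894805/702342068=0.08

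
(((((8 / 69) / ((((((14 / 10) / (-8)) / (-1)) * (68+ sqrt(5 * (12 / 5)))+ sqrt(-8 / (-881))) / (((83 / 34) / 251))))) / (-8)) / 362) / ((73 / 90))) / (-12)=1828075 / (2593474066 * (40 * sqrt(1762)+ 6167 * sqrt(3)+ 209678))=0.00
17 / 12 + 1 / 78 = 223 / 156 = 1.43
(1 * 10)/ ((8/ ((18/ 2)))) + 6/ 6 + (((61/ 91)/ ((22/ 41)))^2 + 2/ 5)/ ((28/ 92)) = 1311062507/ 70140070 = 18.69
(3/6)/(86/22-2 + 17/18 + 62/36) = 33/302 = 0.11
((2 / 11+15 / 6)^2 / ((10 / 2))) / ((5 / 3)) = 0.86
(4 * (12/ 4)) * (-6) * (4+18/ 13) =-5040/ 13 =-387.69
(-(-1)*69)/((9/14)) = 322/3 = 107.33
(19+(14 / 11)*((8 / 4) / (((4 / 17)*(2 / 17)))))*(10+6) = 19528 / 11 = 1775.27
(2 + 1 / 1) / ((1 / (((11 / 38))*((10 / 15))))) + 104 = 104.58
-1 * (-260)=260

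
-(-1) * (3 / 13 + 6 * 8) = 627 / 13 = 48.23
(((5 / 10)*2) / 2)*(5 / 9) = 5 / 18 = 0.28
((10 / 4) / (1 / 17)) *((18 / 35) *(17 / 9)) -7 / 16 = 4575 / 112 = 40.85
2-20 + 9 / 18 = -35 / 2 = -17.50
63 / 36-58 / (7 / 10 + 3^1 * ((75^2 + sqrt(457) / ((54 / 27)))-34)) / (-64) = 787821075497 / 450169573504-2175 * sqrt(457) / 450169573504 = 1.75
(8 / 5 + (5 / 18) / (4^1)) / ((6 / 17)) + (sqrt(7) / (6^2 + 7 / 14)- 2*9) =-28663 / 2160 + 2*sqrt(7) / 73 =-13.20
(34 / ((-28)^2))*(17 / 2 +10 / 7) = 2363 / 5488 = 0.43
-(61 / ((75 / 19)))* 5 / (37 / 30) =-2318 / 37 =-62.65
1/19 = 0.05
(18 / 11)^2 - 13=-1249 / 121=-10.32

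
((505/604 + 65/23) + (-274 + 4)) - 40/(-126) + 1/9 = -25858079/97244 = -265.91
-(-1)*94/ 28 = 47/ 14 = 3.36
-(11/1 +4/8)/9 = -23/18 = -1.28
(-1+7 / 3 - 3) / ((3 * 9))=-5 / 81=-0.06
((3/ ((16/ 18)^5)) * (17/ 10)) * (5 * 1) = 3011499/ 65536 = 45.95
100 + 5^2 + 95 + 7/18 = 220.39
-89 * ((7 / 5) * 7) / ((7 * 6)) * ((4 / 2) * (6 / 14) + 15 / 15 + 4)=-3649 / 30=-121.63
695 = 695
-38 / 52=-19 / 26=-0.73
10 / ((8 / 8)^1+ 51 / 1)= 5 / 26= 0.19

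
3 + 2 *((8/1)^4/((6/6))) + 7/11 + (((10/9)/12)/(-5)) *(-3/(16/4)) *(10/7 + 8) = 7572889/924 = 8195.77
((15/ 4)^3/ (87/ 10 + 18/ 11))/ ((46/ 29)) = 1794375/ 557888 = 3.22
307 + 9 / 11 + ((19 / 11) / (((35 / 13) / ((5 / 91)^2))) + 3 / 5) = 75638492 / 245245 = 308.42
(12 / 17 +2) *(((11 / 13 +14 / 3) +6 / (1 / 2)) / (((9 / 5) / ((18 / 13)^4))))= 610765920 / 6311981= 96.76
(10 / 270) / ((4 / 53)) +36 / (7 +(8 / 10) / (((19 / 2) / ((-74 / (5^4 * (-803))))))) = 203061165751 / 36044726436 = 5.63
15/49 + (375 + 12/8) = 36927/98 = 376.81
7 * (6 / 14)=3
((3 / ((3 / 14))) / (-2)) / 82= -0.09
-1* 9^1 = -9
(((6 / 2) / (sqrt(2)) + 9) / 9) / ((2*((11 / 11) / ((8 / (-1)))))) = -4.94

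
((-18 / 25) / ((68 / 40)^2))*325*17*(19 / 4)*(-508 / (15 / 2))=7528560 / 17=442856.47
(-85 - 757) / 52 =-421 / 26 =-16.19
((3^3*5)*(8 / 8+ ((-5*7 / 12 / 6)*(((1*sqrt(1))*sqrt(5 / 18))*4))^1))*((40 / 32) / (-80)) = 0.05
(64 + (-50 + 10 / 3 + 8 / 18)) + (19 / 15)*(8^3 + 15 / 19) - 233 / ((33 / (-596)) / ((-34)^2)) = 2408301439 / 495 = 4865255.43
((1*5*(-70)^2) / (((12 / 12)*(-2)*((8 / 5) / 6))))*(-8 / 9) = 122500 / 3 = 40833.33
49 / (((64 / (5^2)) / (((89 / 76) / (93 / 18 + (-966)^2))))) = 327075 / 13616687744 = 0.00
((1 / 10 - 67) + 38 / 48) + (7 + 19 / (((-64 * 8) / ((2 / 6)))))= -151349 / 2560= -59.12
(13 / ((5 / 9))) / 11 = 117 / 55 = 2.13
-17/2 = -8.50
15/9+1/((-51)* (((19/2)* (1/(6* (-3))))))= 1.70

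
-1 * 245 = -245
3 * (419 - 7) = 1236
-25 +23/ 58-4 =-1659/ 58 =-28.60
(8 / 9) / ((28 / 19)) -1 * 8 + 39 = 31.60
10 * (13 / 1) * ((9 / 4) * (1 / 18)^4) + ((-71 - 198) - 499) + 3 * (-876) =-79221823 / 23328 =-3396.00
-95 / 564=-0.17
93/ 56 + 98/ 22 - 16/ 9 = 24047/ 5544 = 4.34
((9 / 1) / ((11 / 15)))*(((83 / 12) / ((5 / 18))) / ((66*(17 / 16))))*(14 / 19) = 125496 / 39083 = 3.21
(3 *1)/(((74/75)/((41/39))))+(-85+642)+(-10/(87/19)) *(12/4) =15445581/27898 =553.64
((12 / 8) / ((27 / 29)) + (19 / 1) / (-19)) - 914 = -16441 / 18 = -913.39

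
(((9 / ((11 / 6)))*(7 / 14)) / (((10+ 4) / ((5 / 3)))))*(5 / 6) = 75 / 308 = 0.24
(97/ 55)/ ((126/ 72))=388/ 385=1.01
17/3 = 5.67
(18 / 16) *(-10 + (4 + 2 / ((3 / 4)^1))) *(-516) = 1935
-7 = -7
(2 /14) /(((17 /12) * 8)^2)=9 /8092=0.00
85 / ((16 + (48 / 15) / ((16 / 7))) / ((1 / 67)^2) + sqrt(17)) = 165980775 / 152523834424-2125 * sqrt(17) / 152523834424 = 0.00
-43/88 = -0.49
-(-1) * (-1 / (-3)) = 1 / 3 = 0.33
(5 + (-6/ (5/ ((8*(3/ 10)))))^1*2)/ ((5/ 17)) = -323/ 125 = -2.58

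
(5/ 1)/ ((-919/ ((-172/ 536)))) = 215/ 123146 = 0.00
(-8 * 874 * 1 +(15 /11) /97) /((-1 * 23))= 7460449 /24541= 304.00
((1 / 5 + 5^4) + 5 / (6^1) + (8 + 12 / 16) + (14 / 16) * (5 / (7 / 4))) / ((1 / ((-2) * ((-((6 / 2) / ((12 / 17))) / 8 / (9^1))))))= 650029 / 8640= 75.23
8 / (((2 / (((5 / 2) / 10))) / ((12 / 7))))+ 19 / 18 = 349 / 126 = 2.77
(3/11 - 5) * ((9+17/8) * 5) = -5785/22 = -262.95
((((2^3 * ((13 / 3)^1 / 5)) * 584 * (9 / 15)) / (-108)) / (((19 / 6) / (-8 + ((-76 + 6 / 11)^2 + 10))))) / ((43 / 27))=-62783592768 / 2471425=-25403.80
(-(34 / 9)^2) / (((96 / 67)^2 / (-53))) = 68758013 / 186624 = 368.43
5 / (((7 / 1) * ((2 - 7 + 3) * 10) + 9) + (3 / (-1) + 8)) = -5 / 126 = -0.04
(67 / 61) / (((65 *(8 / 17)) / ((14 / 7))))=1139 / 15860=0.07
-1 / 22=-0.05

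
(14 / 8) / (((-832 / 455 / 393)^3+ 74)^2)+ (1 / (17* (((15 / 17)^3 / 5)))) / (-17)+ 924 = 923.98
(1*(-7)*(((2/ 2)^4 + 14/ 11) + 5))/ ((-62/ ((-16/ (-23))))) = 4480/ 7843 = 0.57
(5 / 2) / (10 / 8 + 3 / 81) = 270 / 139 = 1.94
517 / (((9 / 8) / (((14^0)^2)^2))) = 4136 / 9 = 459.56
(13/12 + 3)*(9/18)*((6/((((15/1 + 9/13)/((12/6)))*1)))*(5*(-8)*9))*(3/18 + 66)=-1264445/34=-37189.56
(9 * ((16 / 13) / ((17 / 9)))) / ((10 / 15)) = 1944 / 221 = 8.80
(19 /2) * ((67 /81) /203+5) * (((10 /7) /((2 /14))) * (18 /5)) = 3126716 /1827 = 1711.39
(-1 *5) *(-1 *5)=25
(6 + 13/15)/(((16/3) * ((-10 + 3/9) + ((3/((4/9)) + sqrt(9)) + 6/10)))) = 309/164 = 1.88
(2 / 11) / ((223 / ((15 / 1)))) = 30 / 2453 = 0.01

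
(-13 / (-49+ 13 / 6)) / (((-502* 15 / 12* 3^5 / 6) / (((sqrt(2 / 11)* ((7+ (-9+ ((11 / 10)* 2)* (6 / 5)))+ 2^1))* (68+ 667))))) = -10192* sqrt(22) / 5289825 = -0.01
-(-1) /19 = 1 /19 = 0.05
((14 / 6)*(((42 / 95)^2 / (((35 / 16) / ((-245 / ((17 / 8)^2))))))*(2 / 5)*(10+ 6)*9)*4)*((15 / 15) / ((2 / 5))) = -6515.55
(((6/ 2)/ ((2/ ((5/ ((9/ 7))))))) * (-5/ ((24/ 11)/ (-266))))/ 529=256025/ 38088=6.72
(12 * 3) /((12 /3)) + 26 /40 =193 /20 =9.65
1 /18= 0.06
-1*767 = -767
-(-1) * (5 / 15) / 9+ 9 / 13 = 256 / 351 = 0.73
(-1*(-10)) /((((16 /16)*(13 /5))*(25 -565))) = -5 /702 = -0.01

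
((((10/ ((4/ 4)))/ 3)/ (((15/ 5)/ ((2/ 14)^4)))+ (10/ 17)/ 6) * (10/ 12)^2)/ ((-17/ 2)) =-904625/ 112410018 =-0.01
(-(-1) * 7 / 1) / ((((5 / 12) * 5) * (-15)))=-28 / 125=-0.22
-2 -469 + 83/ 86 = -40423/ 86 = -470.03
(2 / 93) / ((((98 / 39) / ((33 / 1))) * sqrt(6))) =143 * sqrt(6) / 3038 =0.12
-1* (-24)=24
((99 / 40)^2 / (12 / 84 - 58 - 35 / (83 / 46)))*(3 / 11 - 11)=30542589 / 35908000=0.85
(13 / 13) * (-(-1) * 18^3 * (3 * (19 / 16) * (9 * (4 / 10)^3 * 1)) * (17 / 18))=1412802 / 125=11302.42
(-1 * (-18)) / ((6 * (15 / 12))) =12 / 5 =2.40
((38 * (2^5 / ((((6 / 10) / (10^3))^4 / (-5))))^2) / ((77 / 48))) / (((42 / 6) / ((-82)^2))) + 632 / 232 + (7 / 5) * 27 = 5927878400000000000000000000000006926587668 / 170924985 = 34681169637077926319548890000000000.00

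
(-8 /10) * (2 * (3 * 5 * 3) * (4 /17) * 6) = -1728 /17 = -101.65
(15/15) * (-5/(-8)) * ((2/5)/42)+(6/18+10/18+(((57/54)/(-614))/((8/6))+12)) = 3989987/309456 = 12.89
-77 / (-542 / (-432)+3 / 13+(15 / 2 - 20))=216216 / 30929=6.99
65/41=1.59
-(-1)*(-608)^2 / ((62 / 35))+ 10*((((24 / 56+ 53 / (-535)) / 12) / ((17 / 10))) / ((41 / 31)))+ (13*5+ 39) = 10136725736066 / 48550929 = 208785.41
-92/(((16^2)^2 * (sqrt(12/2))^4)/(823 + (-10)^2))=-21229/589824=-0.04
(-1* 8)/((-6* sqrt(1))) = 4/3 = 1.33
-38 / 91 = -0.42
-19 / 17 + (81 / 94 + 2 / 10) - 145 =-1158997 / 7990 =-145.06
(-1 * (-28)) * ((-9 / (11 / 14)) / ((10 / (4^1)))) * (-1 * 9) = 63504 / 55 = 1154.62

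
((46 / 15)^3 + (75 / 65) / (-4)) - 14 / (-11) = 57576317 / 1930500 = 29.82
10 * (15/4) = 75/2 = 37.50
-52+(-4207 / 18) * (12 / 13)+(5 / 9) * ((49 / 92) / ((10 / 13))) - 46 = -6745991 / 21528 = -313.36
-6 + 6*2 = 6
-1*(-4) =4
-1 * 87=-87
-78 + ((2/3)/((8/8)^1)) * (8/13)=-3026/39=-77.59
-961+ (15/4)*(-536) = -2971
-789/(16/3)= -2367/16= -147.94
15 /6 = 5 /2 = 2.50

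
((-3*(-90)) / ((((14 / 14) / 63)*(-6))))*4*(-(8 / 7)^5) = 53084160 / 2401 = 22109.19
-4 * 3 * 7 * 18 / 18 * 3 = -252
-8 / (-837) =8 / 837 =0.01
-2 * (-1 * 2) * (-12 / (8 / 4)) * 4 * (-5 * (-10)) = -4800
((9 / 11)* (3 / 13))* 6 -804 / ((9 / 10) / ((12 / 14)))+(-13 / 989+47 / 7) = -107184734 / 141427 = -757.88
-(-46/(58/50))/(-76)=-575/1102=-0.52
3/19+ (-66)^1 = -1251/19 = -65.84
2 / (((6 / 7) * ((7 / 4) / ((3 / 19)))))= 4 / 19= 0.21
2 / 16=1 / 8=0.12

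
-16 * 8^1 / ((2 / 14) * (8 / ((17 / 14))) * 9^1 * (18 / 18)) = -136 / 9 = -15.11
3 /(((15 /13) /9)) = 117 /5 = 23.40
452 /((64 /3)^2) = 0.99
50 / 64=25 / 32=0.78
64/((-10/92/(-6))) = 17664/5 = 3532.80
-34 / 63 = -0.54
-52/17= -3.06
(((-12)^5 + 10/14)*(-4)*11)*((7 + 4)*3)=2529121188/7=361303026.86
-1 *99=-99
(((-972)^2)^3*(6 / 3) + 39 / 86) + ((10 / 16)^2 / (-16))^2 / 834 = 63425223272199517465067153659 / 37604032512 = 1686660154119364608.45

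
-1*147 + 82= -65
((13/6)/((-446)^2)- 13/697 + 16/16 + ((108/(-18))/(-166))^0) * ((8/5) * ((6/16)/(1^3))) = 1648227037/1386444520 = 1.19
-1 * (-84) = 84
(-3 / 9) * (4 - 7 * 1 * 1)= 1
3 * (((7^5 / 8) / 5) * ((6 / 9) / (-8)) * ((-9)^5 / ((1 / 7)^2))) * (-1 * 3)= -145888171821 / 160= -911801073.88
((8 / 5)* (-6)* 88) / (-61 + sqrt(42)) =4224* sqrt(42) / 18395 + 257664 / 18395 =15.50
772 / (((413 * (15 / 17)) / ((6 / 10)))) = 13124 / 10325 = 1.27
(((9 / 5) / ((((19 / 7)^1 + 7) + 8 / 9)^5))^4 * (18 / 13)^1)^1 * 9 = 515544366675852759841109472916601407424241 / 1271518324796942968563948331134314792755331687056765091840000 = 0.00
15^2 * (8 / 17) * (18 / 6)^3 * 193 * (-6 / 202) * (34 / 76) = -14069700 / 1919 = -7331.79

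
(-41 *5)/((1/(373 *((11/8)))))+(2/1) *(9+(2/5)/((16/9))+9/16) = -525599/5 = -105119.80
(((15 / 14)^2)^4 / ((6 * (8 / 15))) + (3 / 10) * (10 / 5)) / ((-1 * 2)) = -0.57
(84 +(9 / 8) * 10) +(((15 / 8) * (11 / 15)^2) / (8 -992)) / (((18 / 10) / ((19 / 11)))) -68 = 5791615 / 212544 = 27.25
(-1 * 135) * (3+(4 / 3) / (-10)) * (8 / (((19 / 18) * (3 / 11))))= -204336 / 19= -10754.53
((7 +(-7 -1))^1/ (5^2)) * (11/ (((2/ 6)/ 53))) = -1749/ 25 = -69.96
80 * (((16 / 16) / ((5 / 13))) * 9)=1872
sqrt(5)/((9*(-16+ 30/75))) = -5*sqrt(5)/702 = -0.02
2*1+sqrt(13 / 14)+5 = sqrt(182) / 14+7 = 7.96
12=12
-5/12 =-0.42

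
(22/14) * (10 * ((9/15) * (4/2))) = 132/7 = 18.86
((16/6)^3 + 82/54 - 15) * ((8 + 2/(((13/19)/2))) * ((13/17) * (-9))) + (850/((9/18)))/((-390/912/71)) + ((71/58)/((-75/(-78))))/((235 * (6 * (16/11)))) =-1022138776956187/3614676000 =-282774.66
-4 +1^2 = -3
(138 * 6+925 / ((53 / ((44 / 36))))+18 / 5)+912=4209361 / 2385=1764.93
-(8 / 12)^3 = -8 / 27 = -0.30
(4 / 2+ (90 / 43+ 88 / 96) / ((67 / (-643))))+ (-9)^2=1870897 / 34572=54.12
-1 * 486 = -486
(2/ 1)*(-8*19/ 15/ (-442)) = 152/ 3315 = 0.05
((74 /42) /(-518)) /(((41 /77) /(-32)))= 176 /861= 0.20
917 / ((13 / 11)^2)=110957 / 169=656.55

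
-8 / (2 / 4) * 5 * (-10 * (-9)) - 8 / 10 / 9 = -324004 / 45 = -7200.09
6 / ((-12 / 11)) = -11 / 2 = -5.50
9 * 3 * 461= 12447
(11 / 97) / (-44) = -1 / 388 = -0.00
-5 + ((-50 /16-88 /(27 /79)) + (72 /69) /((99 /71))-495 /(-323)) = -4648040581 /17651304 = -263.33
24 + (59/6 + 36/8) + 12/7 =841/21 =40.05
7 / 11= 0.64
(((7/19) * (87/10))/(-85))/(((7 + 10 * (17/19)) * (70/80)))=-116/42925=-0.00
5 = 5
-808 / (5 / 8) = -6464 / 5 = -1292.80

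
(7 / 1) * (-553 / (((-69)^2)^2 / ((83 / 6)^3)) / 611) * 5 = -11066937385 / 2991515961096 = -0.00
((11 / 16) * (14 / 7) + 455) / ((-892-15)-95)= -1217 / 2672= -0.46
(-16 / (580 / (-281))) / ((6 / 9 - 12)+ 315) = 3372 / 132095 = 0.03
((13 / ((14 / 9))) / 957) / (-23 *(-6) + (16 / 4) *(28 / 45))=0.00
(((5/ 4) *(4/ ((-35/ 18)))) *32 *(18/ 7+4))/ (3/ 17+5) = -56304/ 539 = -104.46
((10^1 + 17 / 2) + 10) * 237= 13509 / 2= 6754.50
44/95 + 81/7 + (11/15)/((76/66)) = 887/70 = 12.67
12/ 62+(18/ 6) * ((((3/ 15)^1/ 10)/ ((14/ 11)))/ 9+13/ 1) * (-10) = -2537981/ 6510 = -389.86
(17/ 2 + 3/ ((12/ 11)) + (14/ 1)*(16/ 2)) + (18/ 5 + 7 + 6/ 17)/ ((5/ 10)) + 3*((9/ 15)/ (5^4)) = 30846237/ 212500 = 145.16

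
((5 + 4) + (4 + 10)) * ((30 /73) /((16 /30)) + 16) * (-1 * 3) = -1157.17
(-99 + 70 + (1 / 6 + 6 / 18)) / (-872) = 57 / 1744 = 0.03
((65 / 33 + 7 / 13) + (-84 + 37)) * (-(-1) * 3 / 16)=-19087 / 2288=-8.34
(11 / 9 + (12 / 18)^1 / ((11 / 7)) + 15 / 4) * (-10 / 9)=-10685 / 1782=-6.00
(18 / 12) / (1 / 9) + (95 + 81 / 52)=5723 / 52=110.06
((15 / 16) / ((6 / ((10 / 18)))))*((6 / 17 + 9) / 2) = 1325 / 3264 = 0.41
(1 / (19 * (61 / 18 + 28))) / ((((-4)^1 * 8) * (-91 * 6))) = 0.00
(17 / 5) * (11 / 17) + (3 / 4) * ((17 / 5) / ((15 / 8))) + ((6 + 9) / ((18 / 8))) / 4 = 392 / 75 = 5.23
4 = 4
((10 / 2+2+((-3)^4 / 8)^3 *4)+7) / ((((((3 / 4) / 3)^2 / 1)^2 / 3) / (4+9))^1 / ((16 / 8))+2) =83184348 / 39937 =2082.89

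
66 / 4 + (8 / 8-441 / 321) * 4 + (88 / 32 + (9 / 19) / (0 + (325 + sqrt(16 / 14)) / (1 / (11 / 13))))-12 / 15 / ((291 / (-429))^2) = 49838421591385201 / 3111455477107780-234 * sqrt(14) / 154527703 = 16.02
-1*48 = -48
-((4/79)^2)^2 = -0.00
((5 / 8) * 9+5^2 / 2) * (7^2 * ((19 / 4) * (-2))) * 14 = -944965 / 8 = -118120.62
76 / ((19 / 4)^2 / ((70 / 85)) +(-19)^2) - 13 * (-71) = 4227313 / 4579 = 923.20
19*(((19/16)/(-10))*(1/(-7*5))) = 361/5600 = 0.06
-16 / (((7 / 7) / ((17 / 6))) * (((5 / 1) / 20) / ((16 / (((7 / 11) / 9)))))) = -287232 / 7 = -41033.14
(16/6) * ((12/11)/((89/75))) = 2400/979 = 2.45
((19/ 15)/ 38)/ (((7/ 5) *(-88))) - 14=-51745/ 3696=-14.00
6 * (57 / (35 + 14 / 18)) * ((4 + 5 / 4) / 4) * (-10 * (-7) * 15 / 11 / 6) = 807975 / 4048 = 199.60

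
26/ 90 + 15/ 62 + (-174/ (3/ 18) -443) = -4147249/ 2790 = -1486.47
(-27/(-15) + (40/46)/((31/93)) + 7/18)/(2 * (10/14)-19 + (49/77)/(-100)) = -7646870/28017243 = -0.27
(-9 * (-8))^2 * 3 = 15552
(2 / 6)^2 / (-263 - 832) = -1 / 9855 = -0.00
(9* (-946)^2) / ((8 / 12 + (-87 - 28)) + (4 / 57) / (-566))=-1007155116 / 14297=-70445.21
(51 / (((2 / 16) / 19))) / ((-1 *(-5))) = 7752 / 5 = 1550.40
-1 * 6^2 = -36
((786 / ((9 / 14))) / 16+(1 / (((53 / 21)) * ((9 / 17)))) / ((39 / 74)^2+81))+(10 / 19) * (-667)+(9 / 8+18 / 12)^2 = -267.74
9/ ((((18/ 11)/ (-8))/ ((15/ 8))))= -165/ 2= -82.50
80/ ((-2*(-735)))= 8/ 147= 0.05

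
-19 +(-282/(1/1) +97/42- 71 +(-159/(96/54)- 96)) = -555.13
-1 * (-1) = 1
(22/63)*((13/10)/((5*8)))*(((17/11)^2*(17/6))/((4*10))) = 63869/33264000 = 0.00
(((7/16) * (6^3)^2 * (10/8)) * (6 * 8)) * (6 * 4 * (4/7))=16796160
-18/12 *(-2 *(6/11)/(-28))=-9/154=-0.06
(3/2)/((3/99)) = 99/2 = 49.50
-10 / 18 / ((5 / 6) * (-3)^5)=0.00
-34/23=-1.48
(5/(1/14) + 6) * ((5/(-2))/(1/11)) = -2090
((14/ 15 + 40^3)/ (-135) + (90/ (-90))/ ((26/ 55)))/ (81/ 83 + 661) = -2080954337/ 2892801600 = -0.72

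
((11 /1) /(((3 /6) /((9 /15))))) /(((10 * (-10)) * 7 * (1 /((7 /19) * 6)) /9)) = -891 /2375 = -0.38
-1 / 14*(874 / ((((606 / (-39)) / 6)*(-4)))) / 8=-17043 / 22624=-0.75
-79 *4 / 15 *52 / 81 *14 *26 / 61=-5981248 / 74115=-80.70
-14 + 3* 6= 4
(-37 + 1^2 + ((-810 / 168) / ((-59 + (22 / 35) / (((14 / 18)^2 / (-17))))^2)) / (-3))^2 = 6196464354400746111889641 / 4781295129910758535696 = 1295.98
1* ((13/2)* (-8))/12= -13/3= -4.33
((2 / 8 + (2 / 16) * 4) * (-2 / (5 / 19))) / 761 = -57 / 7610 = -0.01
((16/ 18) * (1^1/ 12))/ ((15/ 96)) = 64/ 135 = 0.47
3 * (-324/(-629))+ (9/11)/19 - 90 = -11622681/131461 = -88.41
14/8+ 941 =3771/4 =942.75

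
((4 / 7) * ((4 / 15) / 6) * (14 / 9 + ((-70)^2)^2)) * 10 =493920032 / 81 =6097778.17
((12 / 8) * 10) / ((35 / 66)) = 198 / 7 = 28.29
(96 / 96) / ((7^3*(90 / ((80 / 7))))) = 8 / 21609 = 0.00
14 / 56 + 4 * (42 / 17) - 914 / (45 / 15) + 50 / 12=-19745 / 68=-290.37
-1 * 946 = -946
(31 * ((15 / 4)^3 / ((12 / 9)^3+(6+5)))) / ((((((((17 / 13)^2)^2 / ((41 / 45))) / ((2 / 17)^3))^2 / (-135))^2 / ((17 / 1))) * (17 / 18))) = 0.00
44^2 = 1936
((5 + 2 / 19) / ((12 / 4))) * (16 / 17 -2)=-582 / 323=-1.80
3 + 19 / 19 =4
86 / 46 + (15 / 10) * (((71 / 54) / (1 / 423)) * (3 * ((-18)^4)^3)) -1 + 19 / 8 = 532727792135042605653 / 184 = 2895259739864361987.24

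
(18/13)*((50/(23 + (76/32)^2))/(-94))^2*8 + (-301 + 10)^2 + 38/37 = 33590346009302895/396664388809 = 84682.03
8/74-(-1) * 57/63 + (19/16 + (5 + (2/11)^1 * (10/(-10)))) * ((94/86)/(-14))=6397663/11760672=0.54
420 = 420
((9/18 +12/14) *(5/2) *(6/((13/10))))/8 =1425/728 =1.96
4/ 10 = 2/ 5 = 0.40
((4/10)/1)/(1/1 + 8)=0.04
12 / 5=2.40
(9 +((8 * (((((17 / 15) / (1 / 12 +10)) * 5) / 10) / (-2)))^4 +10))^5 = 106946681087012958700992162254069697653729604830032707154030451 / 43162589615035964780701976809403343644943332672119140625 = 2477763.31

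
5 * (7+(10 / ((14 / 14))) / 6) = 130 / 3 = 43.33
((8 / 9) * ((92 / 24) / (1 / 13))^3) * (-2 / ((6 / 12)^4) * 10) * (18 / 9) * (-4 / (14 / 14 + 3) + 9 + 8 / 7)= -1094897623040 / 1701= -643678790.73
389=389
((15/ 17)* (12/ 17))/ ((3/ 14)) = 840/ 289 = 2.91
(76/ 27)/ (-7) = -76/ 189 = -0.40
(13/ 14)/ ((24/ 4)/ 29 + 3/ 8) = 1508/ 945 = 1.60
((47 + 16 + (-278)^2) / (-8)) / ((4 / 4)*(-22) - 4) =77347 / 208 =371.86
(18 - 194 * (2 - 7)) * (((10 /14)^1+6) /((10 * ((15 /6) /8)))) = 371488 /175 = 2122.79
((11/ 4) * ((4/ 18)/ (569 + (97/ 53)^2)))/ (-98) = -30899/ 2836035720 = -0.00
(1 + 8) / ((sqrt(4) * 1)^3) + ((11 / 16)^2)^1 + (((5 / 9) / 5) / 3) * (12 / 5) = 19429 / 11520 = 1.69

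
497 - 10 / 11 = 5457 / 11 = 496.09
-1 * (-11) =11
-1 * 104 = -104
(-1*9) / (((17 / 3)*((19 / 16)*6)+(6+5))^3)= -0.00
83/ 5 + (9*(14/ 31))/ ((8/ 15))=24.22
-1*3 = -3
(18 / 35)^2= 324 / 1225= 0.26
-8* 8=-64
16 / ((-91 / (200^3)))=-128000000 / 91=-1406593.41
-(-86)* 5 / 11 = 430 / 11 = 39.09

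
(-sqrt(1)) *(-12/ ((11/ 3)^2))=108/ 121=0.89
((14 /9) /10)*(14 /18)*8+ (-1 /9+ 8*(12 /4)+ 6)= 12497 /405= 30.86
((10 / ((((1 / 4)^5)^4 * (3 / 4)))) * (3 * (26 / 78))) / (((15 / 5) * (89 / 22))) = 967570232442880 / 801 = 1207952849491.74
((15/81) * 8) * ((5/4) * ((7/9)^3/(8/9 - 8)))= -8575/69984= -0.12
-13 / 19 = -0.68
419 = 419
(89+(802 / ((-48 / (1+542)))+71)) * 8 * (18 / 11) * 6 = -7700508 / 11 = -700046.18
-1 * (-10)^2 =-100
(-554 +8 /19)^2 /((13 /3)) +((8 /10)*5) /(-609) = 202117929176 /2858037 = 70719.14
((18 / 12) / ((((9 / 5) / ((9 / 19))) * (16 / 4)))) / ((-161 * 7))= -15 / 171304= -0.00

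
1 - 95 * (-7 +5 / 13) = 8183 / 13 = 629.46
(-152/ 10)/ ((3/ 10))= -152/ 3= -50.67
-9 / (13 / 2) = -18 / 13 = -1.38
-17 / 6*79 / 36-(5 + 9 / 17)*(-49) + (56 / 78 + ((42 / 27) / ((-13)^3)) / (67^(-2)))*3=2076079205 / 8067384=257.34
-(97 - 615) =518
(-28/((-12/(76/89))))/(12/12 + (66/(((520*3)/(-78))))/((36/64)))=-2660/6497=-0.41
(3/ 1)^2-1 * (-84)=93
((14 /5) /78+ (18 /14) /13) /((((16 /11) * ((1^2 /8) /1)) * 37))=1012 /50505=0.02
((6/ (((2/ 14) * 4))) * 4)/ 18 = 7/ 3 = 2.33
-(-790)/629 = 790/629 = 1.26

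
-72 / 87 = -24 / 29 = -0.83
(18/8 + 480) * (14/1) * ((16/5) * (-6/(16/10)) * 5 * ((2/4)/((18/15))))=-337575/2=-168787.50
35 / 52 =0.67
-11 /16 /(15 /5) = -11 /48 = -0.23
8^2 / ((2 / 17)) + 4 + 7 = 555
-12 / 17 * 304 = -3648 / 17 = -214.59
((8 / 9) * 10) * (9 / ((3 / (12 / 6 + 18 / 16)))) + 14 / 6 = 257 / 3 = 85.67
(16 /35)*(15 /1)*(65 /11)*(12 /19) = 25.59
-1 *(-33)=33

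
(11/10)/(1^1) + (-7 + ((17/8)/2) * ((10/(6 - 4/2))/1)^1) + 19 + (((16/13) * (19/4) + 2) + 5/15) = 149359/6240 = 23.94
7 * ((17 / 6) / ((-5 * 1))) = -119 / 30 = -3.97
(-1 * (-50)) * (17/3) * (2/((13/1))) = 1700/39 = 43.59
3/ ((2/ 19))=57/ 2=28.50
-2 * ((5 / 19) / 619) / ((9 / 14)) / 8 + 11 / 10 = 582082 / 529245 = 1.10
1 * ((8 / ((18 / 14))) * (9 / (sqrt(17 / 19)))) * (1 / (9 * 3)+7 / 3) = 3584 * sqrt(323) / 459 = 140.33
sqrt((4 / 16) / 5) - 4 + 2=-2 + sqrt(5) / 10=-1.78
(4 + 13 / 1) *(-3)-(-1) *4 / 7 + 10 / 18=-3142 / 63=-49.87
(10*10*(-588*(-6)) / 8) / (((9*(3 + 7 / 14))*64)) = 175 / 8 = 21.88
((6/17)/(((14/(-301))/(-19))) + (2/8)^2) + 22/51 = 118051/816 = 144.67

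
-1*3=-3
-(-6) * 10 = 60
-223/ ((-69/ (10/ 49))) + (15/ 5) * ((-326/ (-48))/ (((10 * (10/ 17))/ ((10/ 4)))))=10082351/ 1081920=9.32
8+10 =18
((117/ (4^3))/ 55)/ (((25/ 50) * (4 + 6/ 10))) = 117/ 8096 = 0.01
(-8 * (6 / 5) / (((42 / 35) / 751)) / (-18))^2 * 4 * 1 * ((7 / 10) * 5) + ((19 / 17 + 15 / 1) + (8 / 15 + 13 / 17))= 10738698947 / 6885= 1559723.88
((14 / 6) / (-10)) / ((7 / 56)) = -28 / 15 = -1.87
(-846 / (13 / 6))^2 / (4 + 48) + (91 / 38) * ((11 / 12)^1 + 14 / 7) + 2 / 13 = 2944450037 / 1001832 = 2939.07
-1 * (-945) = 945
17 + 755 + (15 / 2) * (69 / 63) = 10923 / 14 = 780.21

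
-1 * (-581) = 581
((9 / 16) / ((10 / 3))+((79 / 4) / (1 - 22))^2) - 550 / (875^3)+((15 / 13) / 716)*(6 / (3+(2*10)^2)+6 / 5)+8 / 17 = 187724929643842303 / 123034522747500000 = 1.53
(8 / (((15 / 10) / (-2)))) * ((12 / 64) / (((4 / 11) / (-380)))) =2090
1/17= 0.06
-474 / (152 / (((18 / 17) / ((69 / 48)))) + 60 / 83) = -1416312 / 618767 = -2.29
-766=-766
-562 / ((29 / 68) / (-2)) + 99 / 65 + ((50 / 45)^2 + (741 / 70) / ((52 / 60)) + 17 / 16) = 45344622067 / 17100720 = 2651.62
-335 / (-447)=335 / 447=0.75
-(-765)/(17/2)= 90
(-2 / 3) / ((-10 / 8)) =8 / 15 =0.53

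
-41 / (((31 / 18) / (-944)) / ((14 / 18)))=17479.23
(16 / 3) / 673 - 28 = -56516 / 2019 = -27.99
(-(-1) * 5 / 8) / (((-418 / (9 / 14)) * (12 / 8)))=-15 / 23408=-0.00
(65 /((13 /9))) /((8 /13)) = 585 /8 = 73.12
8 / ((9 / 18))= 16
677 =677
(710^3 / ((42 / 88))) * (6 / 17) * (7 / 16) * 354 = 696852717000 / 17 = 40991336294.12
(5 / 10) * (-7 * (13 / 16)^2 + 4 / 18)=-10135 / 4608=-2.20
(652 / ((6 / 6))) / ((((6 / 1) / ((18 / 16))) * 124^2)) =489 / 61504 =0.01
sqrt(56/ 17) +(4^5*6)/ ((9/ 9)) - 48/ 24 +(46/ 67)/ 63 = 2*sqrt(238)/ 17 +25925428/ 4221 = 6143.83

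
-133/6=-22.17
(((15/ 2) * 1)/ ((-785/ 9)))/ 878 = -27/ 275692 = -0.00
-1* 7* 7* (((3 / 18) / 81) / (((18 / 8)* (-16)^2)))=-0.00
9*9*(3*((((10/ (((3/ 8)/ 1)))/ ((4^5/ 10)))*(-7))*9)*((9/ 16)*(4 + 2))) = -13455.18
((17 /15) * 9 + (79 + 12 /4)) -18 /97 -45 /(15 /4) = 38807 /485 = 80.01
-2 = -2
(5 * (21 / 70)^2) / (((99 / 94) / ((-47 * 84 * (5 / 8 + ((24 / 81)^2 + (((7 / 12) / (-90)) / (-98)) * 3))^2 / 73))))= -17013783675779 / 1448353872000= -11.75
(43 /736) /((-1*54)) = -43 /39744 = -0.00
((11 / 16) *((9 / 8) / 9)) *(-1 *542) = -2981 / 64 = -46.58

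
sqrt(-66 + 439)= sqrt(373)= 19.31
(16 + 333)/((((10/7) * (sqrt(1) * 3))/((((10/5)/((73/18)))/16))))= 7329/2920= 2.51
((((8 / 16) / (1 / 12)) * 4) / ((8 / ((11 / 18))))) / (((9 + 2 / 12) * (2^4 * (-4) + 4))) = -0.00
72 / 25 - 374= -9278 / 25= -371.12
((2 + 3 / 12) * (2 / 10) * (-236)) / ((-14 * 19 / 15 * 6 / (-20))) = -2655 / 133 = -19.96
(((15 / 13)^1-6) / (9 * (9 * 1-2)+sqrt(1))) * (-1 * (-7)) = -441 / 832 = -0.53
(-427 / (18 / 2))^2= 182329 / 81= 2250.98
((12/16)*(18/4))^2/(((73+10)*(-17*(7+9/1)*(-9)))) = 81/1444864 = 0.00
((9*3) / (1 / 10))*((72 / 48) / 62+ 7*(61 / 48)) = 597285 / 248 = 2408.41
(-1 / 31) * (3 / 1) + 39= 1206 / 31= 38.90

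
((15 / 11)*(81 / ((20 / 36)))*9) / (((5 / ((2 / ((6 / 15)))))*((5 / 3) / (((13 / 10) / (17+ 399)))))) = 59049 / 17600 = 3.36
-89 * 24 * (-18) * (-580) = -22299840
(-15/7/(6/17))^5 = -4437053125/537824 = -8250.01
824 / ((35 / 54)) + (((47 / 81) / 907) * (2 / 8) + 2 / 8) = 6539261759 / 5142690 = 1271.56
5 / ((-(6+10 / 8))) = -20 / 29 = -0.69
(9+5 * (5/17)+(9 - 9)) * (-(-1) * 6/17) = 1068/289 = 3.70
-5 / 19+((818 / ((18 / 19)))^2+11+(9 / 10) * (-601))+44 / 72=5732826992 / 7695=745006.76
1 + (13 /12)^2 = 313 /144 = 2.17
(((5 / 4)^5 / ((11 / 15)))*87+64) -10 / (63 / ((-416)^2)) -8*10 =-19247460077 / 709632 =-27123.16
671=671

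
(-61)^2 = 3721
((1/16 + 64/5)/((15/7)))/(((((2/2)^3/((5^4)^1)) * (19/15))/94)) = 42317625/152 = 278405.43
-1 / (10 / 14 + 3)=-7 / 26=-0.27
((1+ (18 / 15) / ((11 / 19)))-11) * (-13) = 5668 / 55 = 103.05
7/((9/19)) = 133/9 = 14.78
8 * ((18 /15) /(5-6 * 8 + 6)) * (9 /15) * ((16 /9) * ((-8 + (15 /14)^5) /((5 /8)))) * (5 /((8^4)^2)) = 3543217 /4075415142400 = 0.00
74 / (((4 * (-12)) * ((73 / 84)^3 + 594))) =-913752 / 352455193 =-0.00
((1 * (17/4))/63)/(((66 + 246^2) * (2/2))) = 17/15266664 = 0.00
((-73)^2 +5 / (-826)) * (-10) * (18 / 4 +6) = -66026235 / 118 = -559544.36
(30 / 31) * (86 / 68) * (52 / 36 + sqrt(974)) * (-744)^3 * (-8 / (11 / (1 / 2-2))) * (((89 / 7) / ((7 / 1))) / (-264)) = 550779390720 / 100793 + 381308808960 * sqrt(974) / 100793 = 123530758.49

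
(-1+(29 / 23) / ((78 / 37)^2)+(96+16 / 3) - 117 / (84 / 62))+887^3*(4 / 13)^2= 4978241494133 / 75348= 66069988.51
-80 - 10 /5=-82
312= 312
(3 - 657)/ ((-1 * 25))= 654/ 25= 26.16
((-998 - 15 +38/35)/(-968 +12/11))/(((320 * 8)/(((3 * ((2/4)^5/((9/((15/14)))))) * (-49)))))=-389587/1742602240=-0.00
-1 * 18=-18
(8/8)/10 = 0.10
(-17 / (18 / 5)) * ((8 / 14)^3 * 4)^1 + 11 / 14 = -16909 / 6174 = -2.74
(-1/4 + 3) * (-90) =-247.50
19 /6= 3.17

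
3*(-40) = -120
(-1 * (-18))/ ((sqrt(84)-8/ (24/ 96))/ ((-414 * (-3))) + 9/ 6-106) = -2902278276/ 16853491957-44712 * sqrt(21)/ 16853491957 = -0.17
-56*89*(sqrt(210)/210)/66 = -178*sqrt(210)/495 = -5.21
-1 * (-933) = 933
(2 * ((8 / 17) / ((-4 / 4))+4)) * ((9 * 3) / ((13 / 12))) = 38880 / 221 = 175.93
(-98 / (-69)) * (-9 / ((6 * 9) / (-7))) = 343 / 207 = 1.66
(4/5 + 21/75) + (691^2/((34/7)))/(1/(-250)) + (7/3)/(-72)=-24576226.89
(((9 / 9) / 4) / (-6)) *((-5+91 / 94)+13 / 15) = 4463 / 33840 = 0.13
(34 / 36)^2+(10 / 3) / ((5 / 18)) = 4177 / 324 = 12.89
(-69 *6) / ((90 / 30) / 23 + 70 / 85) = -433.98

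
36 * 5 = 180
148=148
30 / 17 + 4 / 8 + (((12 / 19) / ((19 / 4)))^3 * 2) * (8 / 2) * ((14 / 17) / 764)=691909965019 / 305515951214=2.26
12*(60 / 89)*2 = 1440 / 89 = 16.18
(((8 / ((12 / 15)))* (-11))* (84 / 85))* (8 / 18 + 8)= -46816 / 51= -917.96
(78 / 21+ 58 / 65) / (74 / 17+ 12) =17816 / 63245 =0.28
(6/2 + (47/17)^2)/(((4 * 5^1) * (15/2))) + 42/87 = 348052/628575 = 0.55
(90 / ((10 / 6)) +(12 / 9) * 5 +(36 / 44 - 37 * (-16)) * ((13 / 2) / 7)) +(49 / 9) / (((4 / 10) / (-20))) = 469741 / 1386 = 338.92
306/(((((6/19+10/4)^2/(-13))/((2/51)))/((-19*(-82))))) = -350961312/11449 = -30654.32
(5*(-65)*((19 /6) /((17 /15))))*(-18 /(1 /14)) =228838.24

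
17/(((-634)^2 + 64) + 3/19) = 323/7638383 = 0.00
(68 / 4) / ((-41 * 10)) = -17 / 410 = -0.04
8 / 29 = 0.28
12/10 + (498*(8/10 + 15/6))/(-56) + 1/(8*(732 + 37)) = -3030227/107660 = -28.15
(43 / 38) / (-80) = -43 / 3040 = -0.01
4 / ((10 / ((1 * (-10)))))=-4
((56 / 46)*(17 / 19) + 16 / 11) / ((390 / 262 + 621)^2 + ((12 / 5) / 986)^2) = 106255305072275 / 16185720963458497506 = 0.00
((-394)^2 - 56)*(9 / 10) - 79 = 139583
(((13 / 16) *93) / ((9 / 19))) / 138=7657 / 6624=1.16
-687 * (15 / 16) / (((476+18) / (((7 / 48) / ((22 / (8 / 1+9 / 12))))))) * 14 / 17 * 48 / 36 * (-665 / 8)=68728625 / 9957376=6.90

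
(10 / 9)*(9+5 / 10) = 95 / 9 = 10.56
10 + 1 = 11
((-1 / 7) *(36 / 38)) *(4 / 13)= -72 / 1729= -0.04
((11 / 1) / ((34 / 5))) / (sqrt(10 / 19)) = 2.23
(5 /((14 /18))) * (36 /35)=324 /49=6.61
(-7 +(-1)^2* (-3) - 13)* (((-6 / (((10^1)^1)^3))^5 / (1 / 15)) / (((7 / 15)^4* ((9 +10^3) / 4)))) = 1358127 / 6056522500000000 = 0.00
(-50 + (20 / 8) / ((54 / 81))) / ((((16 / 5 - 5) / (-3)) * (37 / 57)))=-118.75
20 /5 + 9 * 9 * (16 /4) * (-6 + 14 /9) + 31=-1405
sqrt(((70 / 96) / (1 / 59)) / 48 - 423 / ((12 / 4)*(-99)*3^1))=sqrt(382217) / 528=1.17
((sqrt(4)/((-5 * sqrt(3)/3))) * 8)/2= -8 * sqrt(3)/5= -2.77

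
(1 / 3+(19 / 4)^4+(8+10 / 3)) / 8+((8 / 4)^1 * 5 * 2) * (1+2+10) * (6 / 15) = 1038899 / 6144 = 169.09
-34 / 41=-0.83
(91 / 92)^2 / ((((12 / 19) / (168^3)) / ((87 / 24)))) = 14085459297 / 529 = 26626577.12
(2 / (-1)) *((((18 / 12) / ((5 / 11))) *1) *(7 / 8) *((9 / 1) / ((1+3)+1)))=-2079 / 200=-10.40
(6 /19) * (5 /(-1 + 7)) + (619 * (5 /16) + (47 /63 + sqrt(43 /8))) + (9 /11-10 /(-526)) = sqrt(86) /4 + 10820042543 /55406736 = 197.60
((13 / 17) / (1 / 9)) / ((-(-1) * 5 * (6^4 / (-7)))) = -91 / 12240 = -0.01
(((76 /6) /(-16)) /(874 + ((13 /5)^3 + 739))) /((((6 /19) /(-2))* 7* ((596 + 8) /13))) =586625 /62046677952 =0.00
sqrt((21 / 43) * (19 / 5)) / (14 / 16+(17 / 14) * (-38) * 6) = -56 * sqrt(85785) / 3322825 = -0.00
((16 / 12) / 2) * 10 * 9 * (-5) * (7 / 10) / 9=-70 / 3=-23.33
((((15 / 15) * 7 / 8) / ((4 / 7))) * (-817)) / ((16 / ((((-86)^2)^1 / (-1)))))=74021017 / 128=578289.20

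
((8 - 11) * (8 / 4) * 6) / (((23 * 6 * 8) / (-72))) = 54 / 23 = 2.35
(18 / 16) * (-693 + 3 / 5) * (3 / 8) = -46737 / 160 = -292.11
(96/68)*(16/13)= 384/221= 1.74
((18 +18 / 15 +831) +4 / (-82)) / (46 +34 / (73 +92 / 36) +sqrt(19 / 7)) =4533397372 / 247381167 - 13942480*sqrt(133) / 247381167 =17.68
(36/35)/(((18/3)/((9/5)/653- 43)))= -842316/114275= -7.37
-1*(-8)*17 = 136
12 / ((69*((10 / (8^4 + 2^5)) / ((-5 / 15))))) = -23.93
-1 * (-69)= 69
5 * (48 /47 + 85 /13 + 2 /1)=29205 /611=47.80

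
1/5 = 0.20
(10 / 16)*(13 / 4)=2.03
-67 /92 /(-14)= 67 /1288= 0.05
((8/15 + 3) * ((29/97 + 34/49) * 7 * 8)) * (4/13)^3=3283456/573755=5.72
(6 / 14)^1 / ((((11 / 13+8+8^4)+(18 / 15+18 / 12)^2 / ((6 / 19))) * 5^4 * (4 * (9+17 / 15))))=117 / 28548771860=0.00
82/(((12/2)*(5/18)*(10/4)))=492/25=19.68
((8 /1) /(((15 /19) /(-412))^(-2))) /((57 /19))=75 /7659698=0.00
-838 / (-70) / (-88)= -419 / 3080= -0.14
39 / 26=3 / 2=1.50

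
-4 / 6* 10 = -20 / 3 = -6.67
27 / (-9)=-3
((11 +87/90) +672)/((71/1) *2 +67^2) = 20519/138930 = 0.15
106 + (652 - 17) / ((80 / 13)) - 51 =2531 / 16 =158.19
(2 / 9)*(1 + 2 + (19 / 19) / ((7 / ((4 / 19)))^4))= 1877404838 / 2816106489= 0.67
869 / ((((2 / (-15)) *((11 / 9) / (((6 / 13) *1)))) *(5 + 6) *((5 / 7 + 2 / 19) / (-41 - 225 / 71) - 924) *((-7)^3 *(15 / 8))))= -20749824 / 55111778293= -0.00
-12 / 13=-0.92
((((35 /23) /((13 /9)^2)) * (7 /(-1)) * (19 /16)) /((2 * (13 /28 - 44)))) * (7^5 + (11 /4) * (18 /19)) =88734039975 /75812048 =1170.45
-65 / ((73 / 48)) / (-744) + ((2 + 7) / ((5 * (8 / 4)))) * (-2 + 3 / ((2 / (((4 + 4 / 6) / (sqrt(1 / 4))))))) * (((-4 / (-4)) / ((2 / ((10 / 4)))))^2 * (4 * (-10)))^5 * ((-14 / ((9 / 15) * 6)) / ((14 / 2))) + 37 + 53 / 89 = 18439361693602713 / 3222512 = 5722045936.09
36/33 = 12/11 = 1.09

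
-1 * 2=-2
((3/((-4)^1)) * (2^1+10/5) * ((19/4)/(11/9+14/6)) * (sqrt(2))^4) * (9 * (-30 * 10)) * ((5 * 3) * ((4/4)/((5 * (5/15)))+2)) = 13504725/8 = 1688090.62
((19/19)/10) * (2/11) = 1/55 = 0.02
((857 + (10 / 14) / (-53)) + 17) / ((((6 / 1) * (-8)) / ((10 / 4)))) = -540415 / 11872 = -45.52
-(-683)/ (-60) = -683/ 60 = -11.38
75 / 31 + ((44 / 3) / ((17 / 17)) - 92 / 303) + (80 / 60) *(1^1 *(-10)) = 10799 / 3131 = 3.45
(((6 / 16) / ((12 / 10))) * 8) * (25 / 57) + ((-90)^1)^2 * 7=6463925 / 114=56701.10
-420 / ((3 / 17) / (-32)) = 76160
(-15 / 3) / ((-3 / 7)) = 35 / 3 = 11.67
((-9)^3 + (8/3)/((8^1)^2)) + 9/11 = -192229/264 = -728.14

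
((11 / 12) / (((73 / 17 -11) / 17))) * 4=-3179 / 342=-9.30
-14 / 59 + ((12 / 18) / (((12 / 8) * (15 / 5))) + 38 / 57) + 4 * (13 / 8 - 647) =-8222819 / 3186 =-2580.92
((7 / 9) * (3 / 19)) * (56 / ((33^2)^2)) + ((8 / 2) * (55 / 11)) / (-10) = -135194602 / 67597497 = -2.00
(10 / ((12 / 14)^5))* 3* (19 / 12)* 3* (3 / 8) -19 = 1334009 / 13824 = 96.50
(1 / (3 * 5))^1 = 1 / 15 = 0.07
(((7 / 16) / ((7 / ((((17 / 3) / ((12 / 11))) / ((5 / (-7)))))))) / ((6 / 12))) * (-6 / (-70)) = -187 / 2400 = -0.08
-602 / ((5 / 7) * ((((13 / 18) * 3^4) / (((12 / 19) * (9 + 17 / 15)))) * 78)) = -134848 / 114075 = -1.18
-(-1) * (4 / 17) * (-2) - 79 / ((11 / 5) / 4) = -26948 / 187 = -144.11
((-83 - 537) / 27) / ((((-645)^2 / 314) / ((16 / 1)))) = -622976 / 2246535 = -0.28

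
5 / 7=0.71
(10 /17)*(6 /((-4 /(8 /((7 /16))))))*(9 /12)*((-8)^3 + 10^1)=722880 /119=6074.62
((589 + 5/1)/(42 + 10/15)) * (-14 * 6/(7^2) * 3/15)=-2673/560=-4.77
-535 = -535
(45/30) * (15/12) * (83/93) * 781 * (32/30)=129646/93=1394.04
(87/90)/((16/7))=203/480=0.42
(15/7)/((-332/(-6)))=45/1162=0.04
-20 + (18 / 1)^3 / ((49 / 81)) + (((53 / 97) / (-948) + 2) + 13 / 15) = 72270126713 / 7509740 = 9623.52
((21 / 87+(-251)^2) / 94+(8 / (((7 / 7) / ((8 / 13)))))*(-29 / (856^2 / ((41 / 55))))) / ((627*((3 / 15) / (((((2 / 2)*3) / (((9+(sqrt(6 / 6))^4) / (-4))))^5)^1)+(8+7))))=1020168732197664 / 14238894837921325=0.07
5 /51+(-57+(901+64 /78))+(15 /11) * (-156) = 1536857 /2431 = 632.19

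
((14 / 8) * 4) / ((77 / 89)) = 89 / 11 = 8.09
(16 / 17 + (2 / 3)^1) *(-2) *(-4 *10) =6560 / 51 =128.63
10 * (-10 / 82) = -50 / 41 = -1.22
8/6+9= 10.33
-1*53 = -53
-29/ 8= -3.62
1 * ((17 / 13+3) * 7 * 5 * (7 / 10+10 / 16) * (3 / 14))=42.81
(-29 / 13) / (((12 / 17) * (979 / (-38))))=9367 / 76362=0.12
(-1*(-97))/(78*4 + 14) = 97/326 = 0.30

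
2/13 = 0.15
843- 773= 70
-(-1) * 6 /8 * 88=66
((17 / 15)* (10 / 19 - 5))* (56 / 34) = -476 / 57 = -8.35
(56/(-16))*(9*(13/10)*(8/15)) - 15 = -921/25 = -36.84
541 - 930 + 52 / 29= -11229 / 29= -387.21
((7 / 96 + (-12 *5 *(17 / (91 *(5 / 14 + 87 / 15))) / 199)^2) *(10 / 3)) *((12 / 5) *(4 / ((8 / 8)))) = 8712516010063 / 3729654930027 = 2.34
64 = 64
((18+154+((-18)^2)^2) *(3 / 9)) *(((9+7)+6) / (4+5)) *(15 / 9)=11566280 / 81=142793.58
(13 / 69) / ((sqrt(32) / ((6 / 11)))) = 13*sqrt(2) / 1012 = 0.02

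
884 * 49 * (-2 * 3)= -259896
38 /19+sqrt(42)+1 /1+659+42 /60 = sqrt(42)+6627 /10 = 669.18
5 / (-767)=-0.01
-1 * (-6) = 6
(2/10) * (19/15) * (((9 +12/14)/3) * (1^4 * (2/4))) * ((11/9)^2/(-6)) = -0.10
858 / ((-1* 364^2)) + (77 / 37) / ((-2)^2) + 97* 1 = 18386421 / 188552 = 97.51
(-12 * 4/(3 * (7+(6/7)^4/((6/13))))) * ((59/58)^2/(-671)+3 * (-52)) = 676378113236/2213792053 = 305.53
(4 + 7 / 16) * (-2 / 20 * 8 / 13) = -71 / 260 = -0.27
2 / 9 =0.22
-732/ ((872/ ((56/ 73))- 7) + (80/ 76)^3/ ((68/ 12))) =-49789481/ 76855377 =-0.65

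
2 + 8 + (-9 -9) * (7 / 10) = -13 / 5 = -2.60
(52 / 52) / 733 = 1 / 733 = 0.00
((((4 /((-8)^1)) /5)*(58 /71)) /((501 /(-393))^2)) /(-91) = 0.00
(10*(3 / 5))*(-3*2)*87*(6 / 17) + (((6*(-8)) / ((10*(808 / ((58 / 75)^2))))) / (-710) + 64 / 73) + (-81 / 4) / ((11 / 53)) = -1202.10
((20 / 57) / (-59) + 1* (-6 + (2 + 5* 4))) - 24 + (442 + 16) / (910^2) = -11147112073 / 1392450150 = -8.01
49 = 49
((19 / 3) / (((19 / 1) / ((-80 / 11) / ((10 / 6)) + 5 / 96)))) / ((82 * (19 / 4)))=-4553 / 1233936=-0.00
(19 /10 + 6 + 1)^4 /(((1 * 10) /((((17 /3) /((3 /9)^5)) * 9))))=777564592713 /100000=7775645.93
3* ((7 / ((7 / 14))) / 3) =14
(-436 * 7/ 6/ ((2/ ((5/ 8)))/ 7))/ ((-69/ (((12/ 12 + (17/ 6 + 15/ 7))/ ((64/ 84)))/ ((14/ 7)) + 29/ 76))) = 139747265/ 2013696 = 69.40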